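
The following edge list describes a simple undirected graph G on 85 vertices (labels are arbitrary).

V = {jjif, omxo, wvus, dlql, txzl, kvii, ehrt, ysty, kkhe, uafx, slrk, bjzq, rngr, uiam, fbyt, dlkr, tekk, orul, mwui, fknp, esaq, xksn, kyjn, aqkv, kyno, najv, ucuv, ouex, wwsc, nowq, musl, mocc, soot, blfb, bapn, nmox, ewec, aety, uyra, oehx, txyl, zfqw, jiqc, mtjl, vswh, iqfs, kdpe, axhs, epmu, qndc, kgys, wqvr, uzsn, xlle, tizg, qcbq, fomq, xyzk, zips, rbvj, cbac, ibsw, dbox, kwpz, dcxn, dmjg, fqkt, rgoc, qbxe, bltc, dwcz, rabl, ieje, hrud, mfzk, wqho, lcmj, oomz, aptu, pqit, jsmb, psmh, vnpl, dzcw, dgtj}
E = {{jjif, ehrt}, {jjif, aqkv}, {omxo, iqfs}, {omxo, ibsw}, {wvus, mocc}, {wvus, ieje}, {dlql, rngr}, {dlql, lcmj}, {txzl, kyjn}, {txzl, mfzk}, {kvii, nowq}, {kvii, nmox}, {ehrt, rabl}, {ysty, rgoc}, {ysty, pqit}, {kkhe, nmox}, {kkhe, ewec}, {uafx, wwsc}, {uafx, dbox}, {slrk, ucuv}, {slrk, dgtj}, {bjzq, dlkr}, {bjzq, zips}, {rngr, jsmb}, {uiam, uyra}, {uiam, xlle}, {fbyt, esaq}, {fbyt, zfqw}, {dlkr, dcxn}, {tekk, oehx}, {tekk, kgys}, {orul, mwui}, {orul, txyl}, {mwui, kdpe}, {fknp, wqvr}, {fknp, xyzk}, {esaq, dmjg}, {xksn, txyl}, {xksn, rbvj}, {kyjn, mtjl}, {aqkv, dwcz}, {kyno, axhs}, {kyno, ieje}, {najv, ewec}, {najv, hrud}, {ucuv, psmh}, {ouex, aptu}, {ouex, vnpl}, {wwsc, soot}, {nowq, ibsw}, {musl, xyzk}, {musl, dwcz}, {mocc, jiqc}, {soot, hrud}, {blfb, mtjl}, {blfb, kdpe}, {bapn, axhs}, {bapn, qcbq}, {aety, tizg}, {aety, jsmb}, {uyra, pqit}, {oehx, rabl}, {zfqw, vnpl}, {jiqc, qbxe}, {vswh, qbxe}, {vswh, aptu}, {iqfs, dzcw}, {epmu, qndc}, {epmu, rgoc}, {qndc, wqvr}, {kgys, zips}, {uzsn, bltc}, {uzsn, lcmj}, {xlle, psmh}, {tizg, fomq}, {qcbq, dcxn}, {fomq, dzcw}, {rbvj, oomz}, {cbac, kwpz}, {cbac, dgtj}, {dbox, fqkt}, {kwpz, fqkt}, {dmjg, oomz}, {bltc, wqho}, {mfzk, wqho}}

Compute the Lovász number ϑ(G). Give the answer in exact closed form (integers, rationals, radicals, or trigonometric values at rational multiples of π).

85*cos(pi/85)/(cos(pi/85) + 1)

deg(ysty) = 2; N(ysty) = {rgoc, pqit}.
N(xksn) = {txyl, rbvj}, |N(xksn)| = 2.
Vertex wwsc has 2 neighbors: uafx, soot.
deg(najv) = 2; N(najv) = {ewec, hrud}.
deg(v) = 2 for all v (|V|=85); the odd cycle C_{85}.
A has 43 distinct eigenvalues ≈ [2.0, 1.995, 1.978, 1.951, 1.913, 1.865, 1.806, 1.738, 1.66, 1.573, 1.478, 1.374, 1.263, 1.145, 1.021, 0.891, 0.757, 0.618, 0.476, 0.331, 0.185, 0.037, -0.111, -0.258, -0.404, -0.547, -0.688, -0.825, -0.957, -1.084, -1.205, -1.32, -1.427, -1.527, -1.618, -1.7, -1.774, -1.837, -1.89, -1.933, -1.966, -1.988, -1.999].
ϑ = −N·λ_min/(λ_max−λ_min) = −85·(-2*cos(pi/85))/(2−(-2*cos(pi/85))) = 85*cos(pi/85)/(cos(pi/85) + 1).
Numerically 42.485482571.
Lovász sandwich 42 ≤ 85*cos(pi/85)/(cos(pi/85) + 1) ≤ 43: both strict.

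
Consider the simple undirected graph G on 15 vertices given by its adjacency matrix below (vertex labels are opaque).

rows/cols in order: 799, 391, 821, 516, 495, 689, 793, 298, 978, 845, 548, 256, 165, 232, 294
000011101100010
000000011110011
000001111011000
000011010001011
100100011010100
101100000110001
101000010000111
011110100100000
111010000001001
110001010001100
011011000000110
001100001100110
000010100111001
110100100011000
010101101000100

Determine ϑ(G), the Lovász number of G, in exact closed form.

Vertex 516 has 6 neighbors: 495, 689, 298, 256, 232, 294.
Vertex 165 has 6 neighbors: 495, 793, 845, 548, 256, 294.
Vertex 799 has 6 neighbors: 495, 689, 793, 978, 845, 232.
deg(294) = 6; N(294) = {391, 516, 689, 793, 978, 165}.
6-regular, N=15; this is K(6,2), the Kneser graph.
spec(A) ≈ [6.0, 1.0, -3.0] (distinct, 4 d.p.).
λ_max=6, λ_min=-3; ϑ = −15·λ_min/(λ_max−λ_min) = 5.
ϑ(G) ≈ 5.000000.

5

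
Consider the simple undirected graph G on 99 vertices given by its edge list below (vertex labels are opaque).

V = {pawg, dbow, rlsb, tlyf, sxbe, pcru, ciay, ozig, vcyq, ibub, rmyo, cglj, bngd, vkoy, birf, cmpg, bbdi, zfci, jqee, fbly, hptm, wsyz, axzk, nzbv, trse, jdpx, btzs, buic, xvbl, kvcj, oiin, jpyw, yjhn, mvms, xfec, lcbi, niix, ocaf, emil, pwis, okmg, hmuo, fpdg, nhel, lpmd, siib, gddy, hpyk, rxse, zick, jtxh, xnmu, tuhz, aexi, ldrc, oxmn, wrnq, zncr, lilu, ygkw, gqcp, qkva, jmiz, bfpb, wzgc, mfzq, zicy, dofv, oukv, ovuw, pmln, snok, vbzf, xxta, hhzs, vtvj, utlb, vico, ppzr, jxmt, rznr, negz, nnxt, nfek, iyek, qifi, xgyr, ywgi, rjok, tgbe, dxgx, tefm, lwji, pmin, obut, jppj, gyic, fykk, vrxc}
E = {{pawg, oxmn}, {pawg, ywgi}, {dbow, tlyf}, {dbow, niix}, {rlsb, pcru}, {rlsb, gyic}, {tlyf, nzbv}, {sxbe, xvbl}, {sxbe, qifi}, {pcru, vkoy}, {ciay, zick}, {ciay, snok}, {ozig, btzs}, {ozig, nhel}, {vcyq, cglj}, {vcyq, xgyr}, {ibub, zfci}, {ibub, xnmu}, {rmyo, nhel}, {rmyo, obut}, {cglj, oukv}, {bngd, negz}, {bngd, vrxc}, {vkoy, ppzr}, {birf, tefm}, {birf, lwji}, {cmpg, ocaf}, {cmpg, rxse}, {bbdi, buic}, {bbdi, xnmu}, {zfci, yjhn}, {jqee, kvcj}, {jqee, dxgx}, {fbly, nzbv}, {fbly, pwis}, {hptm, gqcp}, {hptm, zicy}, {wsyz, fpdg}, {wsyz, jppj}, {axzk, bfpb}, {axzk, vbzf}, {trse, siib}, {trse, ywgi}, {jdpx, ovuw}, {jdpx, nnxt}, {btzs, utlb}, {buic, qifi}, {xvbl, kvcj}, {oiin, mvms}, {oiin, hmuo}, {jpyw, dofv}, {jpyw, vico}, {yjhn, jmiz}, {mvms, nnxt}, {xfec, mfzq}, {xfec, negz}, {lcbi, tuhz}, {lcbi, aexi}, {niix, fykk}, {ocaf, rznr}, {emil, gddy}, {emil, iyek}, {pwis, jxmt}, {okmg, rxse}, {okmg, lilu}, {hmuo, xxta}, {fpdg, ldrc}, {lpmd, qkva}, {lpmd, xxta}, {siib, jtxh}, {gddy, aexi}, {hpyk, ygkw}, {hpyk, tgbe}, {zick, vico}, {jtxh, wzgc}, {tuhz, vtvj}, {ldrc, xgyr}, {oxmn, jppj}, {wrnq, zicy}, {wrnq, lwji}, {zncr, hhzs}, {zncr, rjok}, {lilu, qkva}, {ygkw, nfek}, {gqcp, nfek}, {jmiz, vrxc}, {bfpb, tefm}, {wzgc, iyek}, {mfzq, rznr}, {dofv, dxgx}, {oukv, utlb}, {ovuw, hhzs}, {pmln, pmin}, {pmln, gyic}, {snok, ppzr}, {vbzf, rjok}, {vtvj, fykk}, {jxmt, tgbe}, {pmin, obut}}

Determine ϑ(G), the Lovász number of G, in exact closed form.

99*cos(pi/99)/(cos(pi/99) + 1)

Vertex pawg has 2 neighbors: oxmn, ywgi.
N(lcbi) = {tuhz, aexi}, |N(lcbi)| = 2.
Vertex trse has 2 neighbors: siib, ywgi.
deg(hmuo) = 2; N(hmuo) = {oiin, xxta}.
Regular of degree 2 on 99 vertices: a single 99-cycle (edge-transitive).
Distinct eigenvalues (to 4 d.p.): [2.0, 1.996, 1.9839, 1.9639, 1.9359, 1.9001, 1.8567, 1.8059, 1.7477, 1.6825, 1.6105, 1.5321, 1.4475, 1.357, 1.2611, 1.1601, 1.0545, 0.9445, 0.8308, 0.7138, 0.5938, 0.4715, 0.3473, 0.2217, 0.0952, -0.0317, -0.1585, -0.2846, -0.4096, -0.5329, -0.6541, -0.7727, -0.8881, -1.0, -1.1078, -1.2112, -1.3097, -1.4029, -1.4905, -1.5721, -1.6474, -1.716, -1.7777, -1.8322, -1.8794, -1.919, -1.9509, -1.9749, -1.9909, -1.999].
λ_max=2, λ_min=-2*cos(pi/99); ϑ = −99·λ_min/(λ_max−λ_min) = 99*cos(pi/99)/(cos(pi/99) + 1).
= 49.48754… (decimal).
49 ≤ 99*cos(pi/99)/(cos(pi/99) + 1) ≤ 50: both strict.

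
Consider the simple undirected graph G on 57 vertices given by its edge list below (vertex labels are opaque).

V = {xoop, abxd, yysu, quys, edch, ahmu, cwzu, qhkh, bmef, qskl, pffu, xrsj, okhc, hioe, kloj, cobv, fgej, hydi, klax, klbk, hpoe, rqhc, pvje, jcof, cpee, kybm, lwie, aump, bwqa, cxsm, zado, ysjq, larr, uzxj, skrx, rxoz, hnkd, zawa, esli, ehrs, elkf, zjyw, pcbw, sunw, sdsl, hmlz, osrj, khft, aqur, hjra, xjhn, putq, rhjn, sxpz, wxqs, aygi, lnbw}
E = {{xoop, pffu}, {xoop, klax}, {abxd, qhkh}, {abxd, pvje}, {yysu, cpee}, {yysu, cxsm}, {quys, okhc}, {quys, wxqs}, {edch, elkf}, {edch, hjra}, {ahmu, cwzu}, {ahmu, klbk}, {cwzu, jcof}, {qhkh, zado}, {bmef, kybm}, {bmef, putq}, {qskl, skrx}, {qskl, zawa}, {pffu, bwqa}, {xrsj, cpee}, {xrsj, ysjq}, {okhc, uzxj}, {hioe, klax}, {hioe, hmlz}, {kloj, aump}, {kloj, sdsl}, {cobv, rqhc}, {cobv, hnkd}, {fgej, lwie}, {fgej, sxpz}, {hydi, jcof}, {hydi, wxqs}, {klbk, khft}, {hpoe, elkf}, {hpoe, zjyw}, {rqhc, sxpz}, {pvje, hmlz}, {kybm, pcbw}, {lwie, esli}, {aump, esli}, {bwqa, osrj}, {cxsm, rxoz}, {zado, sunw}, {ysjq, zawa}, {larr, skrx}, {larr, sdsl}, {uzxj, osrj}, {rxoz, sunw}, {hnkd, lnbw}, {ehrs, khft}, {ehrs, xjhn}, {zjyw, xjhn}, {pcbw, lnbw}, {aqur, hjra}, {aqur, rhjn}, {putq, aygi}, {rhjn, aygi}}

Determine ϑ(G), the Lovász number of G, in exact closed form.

57*cos(pi/57)/(cos(pi/57) + 1)

Vertex zado has 2 neighbors: qhkh, sunw.
Vertex fgej has 2 neighbors: lwie, sxpz.
Vertex rhjn has 2 neighbors: aqur, aygi.
deg(hnkd) = 2; N(hnkd) = {cobv, lnbw}.
57-vertex 2-regular graph: this is C_{57}, the 57-cycle.
Distinct eigenvalues (to 5 d.p.): [2.0, 1.98786, 1.95159, 1.89163, 1.80871, 1.70384, 1.57828, 1.43357, 1.27145, 1.0939, 0.90307, 0.70128, 0.49097, 0.27471, 0.05511, -0.16516, -0.38342, -0.59703, -0.80339, -1.0, -1.18447, -1.35456, -1.50821, -1.64356, -1.75895, -1.85299, -1.92454, -1.97272, -1.99696].
Lovász (edge-transitive): ϑ = −57·(-2*cos(pi/57))/((2)−(-2*cos(pi/57))) = 57*cos(pi/57)/(cos(pi/57) + 1).
≈ 28.478345 (to 6 d.p.).
Sandwich: α(G)=28 ≤ ϑ(G)=57*cos(pi/57)/(cos(pi/57) + 1) ≤ χ(Ḡ)=29 (both strict).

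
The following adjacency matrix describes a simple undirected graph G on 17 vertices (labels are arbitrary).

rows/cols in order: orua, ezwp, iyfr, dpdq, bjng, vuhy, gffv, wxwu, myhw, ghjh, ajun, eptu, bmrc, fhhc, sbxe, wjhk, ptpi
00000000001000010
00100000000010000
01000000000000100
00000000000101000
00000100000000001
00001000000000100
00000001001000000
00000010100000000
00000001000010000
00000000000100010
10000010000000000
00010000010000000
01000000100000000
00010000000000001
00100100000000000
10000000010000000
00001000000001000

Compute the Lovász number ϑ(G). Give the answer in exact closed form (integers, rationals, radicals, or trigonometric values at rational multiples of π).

Vertex wjhk has 2 neighbors: orua, ghjh.
N(gffv) = {wxwu, ajun}, |N(gffv)| = 2.
Vertex ajun has 2 neighbors: orua, gffv.
Vertex bjng has 2 neighbors: vuhy, ptpi.
Regular of degree 2 on 17 vertices: connected 2-regular on 17 ⇒ C_{17}.
spec(A) ≈ [2.0, 1.864944, 1.478018, 0.891477, 0.184537, -0.547326, -1.205269, -1.700434, -1.965946] (distinct, 6 d.p.).
−17·(-2*cos(pi/17)) / ((2)−(-2*cos(pi/17))) = 17*cos(pi/17)/(cos(pi/17) + 1) = ϑ(G).
≈ 8.42701 (to 5 d.p.).
α=8, χ(Ḡ)=9; ϑ=17*cos(pi/17)/(cos(pi/17) + 1) lies between (both strict).

17*cos(pi/17)/(cos(pi/17) + 1)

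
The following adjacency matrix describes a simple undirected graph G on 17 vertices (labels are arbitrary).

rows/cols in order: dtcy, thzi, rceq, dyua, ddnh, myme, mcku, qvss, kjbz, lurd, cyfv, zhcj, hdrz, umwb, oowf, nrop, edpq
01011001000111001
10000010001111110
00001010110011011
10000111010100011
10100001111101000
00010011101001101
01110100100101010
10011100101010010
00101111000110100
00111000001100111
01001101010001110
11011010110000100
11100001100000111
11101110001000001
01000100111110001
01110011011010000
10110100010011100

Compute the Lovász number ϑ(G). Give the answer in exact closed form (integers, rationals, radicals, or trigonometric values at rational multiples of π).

deg(dyua) = 8; N(dyua) = {dtcy, myme, mcku, qvss, lurd, zhcj, nrop, edpq}.
Vertex oowf has 8 neighbors: thzi, myme, kjbz, lurd, cyfv, zhcj, hdrz, edpq.
deg(rceq) = 8; N(rceq) = {ddnh, mcku, kjbz, lurd, hdrz, umwb, nrop, edpq}.
Vertex qvss has 8 neighbors: dtcy, dyua, ddnh, myme, kjbz, cyfv, hdrz, nrop.
Regular of degree 8 on 17 vertices: Paley(17): SR with (k,λ,μ)=(8,3,4).
Distinct eigenvalues (to 6 d.p.): [8.0, 1.561553, -2.561553].
ϑ = −N·λ_min/(λ_max−λ_min) = −17·(-sqrt(17)/2 - 1/2)/(8−(-sqrt(17)/2 - 1/2)) = sqrt(17).
ϑ(G) ≈ 4.12310563.

sqrt(17)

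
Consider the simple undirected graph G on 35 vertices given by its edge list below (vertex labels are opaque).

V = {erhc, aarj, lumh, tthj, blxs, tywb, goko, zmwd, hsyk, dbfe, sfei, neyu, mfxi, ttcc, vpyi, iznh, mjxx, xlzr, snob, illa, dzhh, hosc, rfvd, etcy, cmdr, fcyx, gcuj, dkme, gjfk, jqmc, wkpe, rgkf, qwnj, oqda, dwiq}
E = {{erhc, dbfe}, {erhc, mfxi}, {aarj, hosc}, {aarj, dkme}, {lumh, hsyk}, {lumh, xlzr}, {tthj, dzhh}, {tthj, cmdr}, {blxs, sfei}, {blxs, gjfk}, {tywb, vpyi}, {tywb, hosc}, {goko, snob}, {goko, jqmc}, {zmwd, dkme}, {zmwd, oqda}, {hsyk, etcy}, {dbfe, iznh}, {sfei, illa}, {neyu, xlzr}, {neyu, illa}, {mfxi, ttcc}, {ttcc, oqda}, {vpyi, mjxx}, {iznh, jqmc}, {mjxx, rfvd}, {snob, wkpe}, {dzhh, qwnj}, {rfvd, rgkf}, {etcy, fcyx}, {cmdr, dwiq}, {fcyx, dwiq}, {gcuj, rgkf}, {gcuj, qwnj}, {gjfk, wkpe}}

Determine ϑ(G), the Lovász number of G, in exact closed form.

deg(tthj) = 2; N(tthj) = {dzhh, cmdr}.
deg(xlzr) = 2; N(xlzr) = {lumh, neyu}.
N(jqmc) = {goko, iznh}, |N(jqmc)| = 2.
N(gcuj) = {rgkf, qwnj}, |N(gcuj)| = 2.
G on 35 vertices is 2-regular; connected 2-regular on 35 ⇒ C_{35}.
spec(A) ≈ [2.0, 1.967859, 1.87247, 1.716898, 1.506143, 1.24698, 0.947737, 0.618034, 0.268467, -0.08973, -0.445042, -0.78605, -1.101794, -1.382125, -1.618034, -1.801938, -1.927926, -1.991949] (distinct, 6 d.p.).
Lovász: ϑ = −35(-2*cos(pi/35))/(2+-(-1)*2*cos(pi/35)) = 35*cos(pi/35)/(cos(pi/35) + 1).
ϑ(G) ≈ 17.4647.
Check 17 ≤ 35*cos(pi/35)/(cos(pi/35) + 1) ≤ 18: both strict.

35*cos(pi/35)/(cos(pi/35) + 1)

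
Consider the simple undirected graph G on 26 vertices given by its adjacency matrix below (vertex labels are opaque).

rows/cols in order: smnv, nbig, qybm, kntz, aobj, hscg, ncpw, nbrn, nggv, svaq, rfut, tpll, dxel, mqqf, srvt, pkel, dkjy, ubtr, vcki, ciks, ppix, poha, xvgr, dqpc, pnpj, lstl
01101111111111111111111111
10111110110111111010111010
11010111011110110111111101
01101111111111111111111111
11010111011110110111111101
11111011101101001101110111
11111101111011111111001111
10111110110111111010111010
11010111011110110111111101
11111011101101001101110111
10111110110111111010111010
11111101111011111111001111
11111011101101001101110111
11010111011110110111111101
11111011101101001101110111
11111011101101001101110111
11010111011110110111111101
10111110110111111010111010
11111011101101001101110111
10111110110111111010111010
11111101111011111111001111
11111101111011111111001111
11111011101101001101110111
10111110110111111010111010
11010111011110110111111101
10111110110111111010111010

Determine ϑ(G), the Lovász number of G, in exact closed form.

7

N(dkjy) = {smnv, nbig, kntz, hscg, ncpw, nbrn, svaq, rfut, tpll, dxel, srvt, pkel, ubtr, vcki, ciks, ppix, poha, xvgr, dqpc, lstl}, |N(dkjy)| = 20.
deg(svaq) = 19; N(svaq) = {smnv, nbig, qybm, kntz, aobj, ncpw, nbrn, nggv, rfut, tpll, mqqf, dkjy, ubtr, ciks, ppix, poha, dqpc, pnpj, lstl}.
deg(ubtr) = 19; N(ubtr) = {smnv, qybm, kntz, aobj, hscg, ncpw, nggv, svaq, tpll, dxel, mqqf, srvt, pkel, dkjy, vcki, ppix, poha, xvgr, pnpj}.
deg(xvgr) = 19; N(xvgr) = {smnv, nbig, qybm, kntz, aobj, ncpw, nbrn, nggv, rfut, tpll, mqqf, dkjy, ubtr, ciks, ppix, poha, dqpc, pnpj, lstl}.
K_{7,7,6,4,2} (perfect); ϑ(G) = α(G) = max{7,7,6,4,2} = 7.
= 7.00000… (decimal).
7 ≤ 7 ≤ 7: collapsed.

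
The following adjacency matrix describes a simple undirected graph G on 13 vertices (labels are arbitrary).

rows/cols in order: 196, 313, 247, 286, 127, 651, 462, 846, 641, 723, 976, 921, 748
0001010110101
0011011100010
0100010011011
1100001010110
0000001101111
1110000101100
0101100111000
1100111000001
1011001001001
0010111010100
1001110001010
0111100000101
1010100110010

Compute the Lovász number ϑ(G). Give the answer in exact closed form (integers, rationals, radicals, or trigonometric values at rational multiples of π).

sqrt(13)

deg(723) = 6; N(723) = {247, 127, 651, 462, 641, 976}.
N(313) = {247, 286, 651, 462, 846, 921}, |N(313)| = 6.
N(921) = {313, 247, 286, 127, 976, 748}, |N(921)| = 6.
deg(286) = 6; N(286) = {196, 313, 462, 641, 976, 921}.
G on 13 vertices is 6-regular; strongly regular (13,6,2,3).
Distinct eigenvalues (to 4 d.p.): [6.0, 1.3028, -2.3028].
Lovász: ϑ = −13(-sqrt(13)/2 - 1/2)/(6+-(-sqrt(13)/2 - 1/2)) = sqrt(13).
Numerically 3.6056.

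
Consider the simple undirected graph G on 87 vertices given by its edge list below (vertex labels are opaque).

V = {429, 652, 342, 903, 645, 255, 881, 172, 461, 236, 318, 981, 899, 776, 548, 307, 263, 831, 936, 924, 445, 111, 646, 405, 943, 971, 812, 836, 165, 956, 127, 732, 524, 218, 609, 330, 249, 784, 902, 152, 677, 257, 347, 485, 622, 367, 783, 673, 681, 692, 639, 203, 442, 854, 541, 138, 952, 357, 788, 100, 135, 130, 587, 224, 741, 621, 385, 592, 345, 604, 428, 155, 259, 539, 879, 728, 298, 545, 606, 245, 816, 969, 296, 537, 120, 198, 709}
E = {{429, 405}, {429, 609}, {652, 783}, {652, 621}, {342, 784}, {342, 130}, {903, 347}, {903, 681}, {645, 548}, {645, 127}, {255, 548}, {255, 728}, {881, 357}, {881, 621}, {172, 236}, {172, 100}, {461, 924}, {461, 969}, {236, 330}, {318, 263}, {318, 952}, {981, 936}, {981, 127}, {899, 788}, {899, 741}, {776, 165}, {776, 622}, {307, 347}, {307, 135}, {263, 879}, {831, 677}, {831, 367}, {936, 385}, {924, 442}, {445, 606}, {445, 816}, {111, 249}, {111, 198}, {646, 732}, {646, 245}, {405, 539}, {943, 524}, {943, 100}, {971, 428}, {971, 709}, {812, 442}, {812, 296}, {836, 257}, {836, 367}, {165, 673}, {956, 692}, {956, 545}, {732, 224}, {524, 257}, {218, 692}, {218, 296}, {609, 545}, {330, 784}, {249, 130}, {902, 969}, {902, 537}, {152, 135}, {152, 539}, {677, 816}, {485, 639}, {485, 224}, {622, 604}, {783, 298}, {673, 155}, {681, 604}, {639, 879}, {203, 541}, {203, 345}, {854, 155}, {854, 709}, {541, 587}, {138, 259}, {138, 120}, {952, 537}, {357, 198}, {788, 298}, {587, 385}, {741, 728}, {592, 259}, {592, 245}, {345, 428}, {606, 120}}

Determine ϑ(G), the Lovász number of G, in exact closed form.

N(587) = {541, 385}, |N(587)| = 2.
Vertex 831 has 2 neighbors: 677, 367.
N(971) = {428, 709}, |N(971)| = 2.
deg(812) = 2; N(812) = {442, 296}.
deg(v) = 2 for all v (|V|=87); this is C_{87}, the 87-cycle.
A has 44 distinct eigenvalues ≈ [2.0, 1.994786, 1.979173, 1.953241, 1.917126, 1.871016, 1.815151, 1.749823, 1.675372, 1.592186, 1.5007, 1.401389, 1.294773, 1.181406, 1.061879, 0.936817, 0.80687, 0.672717, 0.535057, 0.394607, 0.252099, 0.108278, -0.036108, -0.180306, -0.323564, -0.465135, -0.604281, -0.740276, -0.872412, -1.0, -1.122374, -1.238897, -1.34896, -1.451991, -1.547452, -1.634845, -1.713714, -1.78365, -1.844286, -1.895306, -1.936446, -1.96749, -1.988276, -1.998696].
With N=87: ϑ(G) = 87·(-(-1)*2*cos(pi/87))/(2−(-2*cos(pi/87))) = 87*cos(pi/87)/(cos(pi/87) + 1).
ϑ(G) ≈ 43.4858165.
43 ≤ 87*cos(pi/87)/(cos(pi/87) + 1) ≤ 44: both strict.

87*cos(pi/87)/(cos(pi/87) + 1)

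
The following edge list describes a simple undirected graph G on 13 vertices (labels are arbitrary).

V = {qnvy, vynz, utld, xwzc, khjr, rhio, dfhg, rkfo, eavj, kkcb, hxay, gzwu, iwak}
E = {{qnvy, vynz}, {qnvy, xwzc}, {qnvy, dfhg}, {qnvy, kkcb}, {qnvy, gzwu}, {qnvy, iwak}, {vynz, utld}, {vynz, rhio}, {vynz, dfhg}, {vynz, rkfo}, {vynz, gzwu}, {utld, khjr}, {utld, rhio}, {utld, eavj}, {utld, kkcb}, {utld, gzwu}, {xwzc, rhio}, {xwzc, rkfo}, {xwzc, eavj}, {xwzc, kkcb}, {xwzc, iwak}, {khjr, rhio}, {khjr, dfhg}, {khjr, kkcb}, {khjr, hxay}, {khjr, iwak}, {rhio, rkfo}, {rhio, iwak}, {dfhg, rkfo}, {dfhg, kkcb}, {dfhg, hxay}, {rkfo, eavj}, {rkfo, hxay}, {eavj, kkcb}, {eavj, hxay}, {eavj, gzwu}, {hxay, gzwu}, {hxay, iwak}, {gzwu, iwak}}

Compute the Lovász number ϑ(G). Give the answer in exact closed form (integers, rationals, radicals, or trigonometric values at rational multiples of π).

N(xwzc) = {qnvy, rhio, rkfo, eavj, kkcb, iwak}, |N(xwzc)| = 6.
Vertex utld has 6 neighbors: vynz, khjr, rhio, eavj, kkcb, gzwu.
deg(rkfo) = 6; N(rkfo) = {vynz, xwzc, rhio, dfhg, eavj, hxay}.
Vertex eavj has 6 neighbors: utld, xwzc, rkfo, kkcb, hxay, gzwu.
6-regular, N=13; Paley(13): SR with (k,λ,μ)=(6,2,3).
spec(A) ≈ [6.0, 1.3028, -2.3028] (distinct, 4 d.p.).
Lovász: ϑ = −13(-sqrt(13)/2 - 1/2)/(6+-(-sqrt(13)/2 - 1/2)) = sqrt(13).
Numerically 3.6056.

sqrt(13)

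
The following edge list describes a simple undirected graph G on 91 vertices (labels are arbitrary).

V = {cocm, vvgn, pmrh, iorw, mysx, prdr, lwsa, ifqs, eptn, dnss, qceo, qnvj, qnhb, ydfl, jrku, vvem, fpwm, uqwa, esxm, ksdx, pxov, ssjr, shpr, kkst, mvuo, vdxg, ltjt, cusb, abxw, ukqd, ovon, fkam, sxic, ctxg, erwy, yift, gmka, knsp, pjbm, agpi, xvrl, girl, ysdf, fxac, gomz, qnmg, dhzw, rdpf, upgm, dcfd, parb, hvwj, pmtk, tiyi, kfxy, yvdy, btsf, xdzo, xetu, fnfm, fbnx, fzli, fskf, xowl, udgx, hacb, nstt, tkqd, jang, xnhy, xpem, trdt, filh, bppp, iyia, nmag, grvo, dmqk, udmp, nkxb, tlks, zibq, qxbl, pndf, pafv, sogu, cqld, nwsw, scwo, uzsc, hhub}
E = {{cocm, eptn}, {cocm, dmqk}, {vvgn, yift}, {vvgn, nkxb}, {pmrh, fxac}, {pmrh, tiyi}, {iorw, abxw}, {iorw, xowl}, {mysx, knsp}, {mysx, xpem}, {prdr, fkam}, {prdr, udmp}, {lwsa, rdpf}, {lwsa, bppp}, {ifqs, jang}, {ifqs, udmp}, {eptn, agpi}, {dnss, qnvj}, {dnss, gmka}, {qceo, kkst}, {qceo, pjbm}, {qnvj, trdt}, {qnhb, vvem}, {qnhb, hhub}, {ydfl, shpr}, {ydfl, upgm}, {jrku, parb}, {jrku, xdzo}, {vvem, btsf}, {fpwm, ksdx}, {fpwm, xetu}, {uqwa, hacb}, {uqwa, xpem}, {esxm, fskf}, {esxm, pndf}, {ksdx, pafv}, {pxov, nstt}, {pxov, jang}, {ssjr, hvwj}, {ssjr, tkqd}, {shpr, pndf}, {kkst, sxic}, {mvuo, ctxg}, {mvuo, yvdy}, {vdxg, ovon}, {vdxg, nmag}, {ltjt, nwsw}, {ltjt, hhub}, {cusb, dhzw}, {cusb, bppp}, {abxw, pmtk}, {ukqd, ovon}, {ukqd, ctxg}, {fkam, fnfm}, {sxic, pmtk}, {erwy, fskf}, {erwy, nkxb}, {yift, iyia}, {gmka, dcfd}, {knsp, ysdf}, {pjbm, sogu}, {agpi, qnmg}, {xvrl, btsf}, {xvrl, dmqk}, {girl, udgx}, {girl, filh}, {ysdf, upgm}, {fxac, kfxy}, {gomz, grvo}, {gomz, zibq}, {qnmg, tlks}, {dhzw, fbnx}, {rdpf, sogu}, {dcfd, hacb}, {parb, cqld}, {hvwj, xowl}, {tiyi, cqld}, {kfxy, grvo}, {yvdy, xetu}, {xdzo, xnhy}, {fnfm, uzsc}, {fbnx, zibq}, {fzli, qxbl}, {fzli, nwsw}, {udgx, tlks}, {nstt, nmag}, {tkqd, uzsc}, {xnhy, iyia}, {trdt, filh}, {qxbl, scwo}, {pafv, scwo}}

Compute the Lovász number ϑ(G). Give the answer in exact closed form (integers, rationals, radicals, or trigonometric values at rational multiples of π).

91*cos(pi/91)/(cos(pi/91) + 1)

deg(ksdx) = 2; N(ksdx) = {fpwm, pafv}.
deg(xdzo) = 2; N(xdzo) = {jrku, xnhy}.
deg(qnvj) = 2; N(qnvj) = {dnss, trdt}.
Vertex qxbl has 2 neighbors: fzli, scwo.
91-vertex 2-regular graph: connected 2-regular on 91 ⇒ C_{91}.
A has 46 distinct eigenvalues ≈ [2.0, 1.995235, 1.980961, 1.957247, 1.924206, 1.881995, 1.830816, 1.770912, 1.702569, 1.626112, 1.541906, 1.450353, 1.351887, 1.24698, 1.136129, 1.019865, 0.898741, 0.773333, 0.644241, 0.512078, 0.377475, 0.241073, 0.103523, -0.034521, -0.172401, -0.309459, -0.445042, -0.578504, -0.70921, -0.836536, -0.959875, -1.07864, -1.192265, -1.300208, -1.401955, -1.497021, -1.584954, -1.665333, -1.737776, -1.801938, -1.857512, -1.904235, -1.941884, -1.970278, -1.989283, -1.998808].
λ_max=2, λ_min=-2*cos(pi/91); ϑ = −91·λ_min/(λ_max−λ_min) = 91*cos(pi/91)/(cos(pi/91) + 1).
= 45.48644… (decimal).
Lovász sandwich 45 ≤ 91*cos(pi/91)/(cos(pi/91) + 1) ≤ 46: both strict.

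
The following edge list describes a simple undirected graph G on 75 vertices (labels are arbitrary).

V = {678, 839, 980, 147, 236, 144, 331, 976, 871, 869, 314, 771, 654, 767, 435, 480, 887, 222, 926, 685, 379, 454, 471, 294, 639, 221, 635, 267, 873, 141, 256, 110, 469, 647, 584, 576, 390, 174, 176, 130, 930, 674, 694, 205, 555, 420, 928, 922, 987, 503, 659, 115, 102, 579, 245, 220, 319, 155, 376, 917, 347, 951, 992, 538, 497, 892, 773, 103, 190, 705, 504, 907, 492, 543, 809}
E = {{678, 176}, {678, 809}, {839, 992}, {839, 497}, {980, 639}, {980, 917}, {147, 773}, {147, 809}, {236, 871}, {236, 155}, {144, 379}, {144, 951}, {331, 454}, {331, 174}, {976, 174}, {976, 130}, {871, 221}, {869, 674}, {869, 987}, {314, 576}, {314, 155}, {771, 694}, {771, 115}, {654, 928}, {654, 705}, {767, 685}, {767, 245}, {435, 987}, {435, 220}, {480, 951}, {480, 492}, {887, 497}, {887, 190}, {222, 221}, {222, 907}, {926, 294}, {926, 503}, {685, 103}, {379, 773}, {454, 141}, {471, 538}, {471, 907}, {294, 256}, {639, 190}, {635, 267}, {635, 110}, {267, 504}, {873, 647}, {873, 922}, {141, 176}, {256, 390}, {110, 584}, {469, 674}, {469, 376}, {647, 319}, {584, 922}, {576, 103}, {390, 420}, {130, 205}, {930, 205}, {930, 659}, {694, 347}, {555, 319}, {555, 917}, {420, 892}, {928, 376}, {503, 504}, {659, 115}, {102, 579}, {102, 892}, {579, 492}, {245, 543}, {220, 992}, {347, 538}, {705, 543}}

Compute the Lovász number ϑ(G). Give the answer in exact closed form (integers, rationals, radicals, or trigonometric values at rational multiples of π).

Vertex 873 has 2 neighbors: 647, 922.
deg(205) = 2; N(205) = {130, 930}.
deg(871) = 2; N(871) = {236, 221}.
deg(980) = 2; N(980) = {639, 917}.
Every vertex has degree 2 (N=75); this is C_{75}, the 75-cycle.
A has 38 distinct eigenvalues ≈ [2.0, 1.992986, 1.971992, 1.937166, 1.888753, 1.827091, 1.752613, 1.665842, 1.567387, 1.457937, 1.338261, 1.209198, 1.071654, 0.926592, 0.775031, 0.618034, 0.456702, 0.292166, 0.125581, -0.041885, -0.209057, -0.374763, -0.53784, -0.697144, -0.851559, -1.0, -1.141427, -1.274848, -1.399327, -1.51399, -1.618034, -1.710729, -1.791424, -1.859553, -1.914639, -1.956295, -1.984229, -1.998246].
With N=75: ϑ(G) = 75·(-(-1)*2*cos(pi/75))/(2−(-2*cos(pi/75))) = 75*cos(pi/75)/(cos(pi/75) + 1).
Numerically 37.483545848.
Lovász sandwich 37 ≤ 75*cos(pi/75)/(cos(pi/75) + 1) ≤ 38: both strict.

75*cos(pi/75)/(cos(pi/75) + 1)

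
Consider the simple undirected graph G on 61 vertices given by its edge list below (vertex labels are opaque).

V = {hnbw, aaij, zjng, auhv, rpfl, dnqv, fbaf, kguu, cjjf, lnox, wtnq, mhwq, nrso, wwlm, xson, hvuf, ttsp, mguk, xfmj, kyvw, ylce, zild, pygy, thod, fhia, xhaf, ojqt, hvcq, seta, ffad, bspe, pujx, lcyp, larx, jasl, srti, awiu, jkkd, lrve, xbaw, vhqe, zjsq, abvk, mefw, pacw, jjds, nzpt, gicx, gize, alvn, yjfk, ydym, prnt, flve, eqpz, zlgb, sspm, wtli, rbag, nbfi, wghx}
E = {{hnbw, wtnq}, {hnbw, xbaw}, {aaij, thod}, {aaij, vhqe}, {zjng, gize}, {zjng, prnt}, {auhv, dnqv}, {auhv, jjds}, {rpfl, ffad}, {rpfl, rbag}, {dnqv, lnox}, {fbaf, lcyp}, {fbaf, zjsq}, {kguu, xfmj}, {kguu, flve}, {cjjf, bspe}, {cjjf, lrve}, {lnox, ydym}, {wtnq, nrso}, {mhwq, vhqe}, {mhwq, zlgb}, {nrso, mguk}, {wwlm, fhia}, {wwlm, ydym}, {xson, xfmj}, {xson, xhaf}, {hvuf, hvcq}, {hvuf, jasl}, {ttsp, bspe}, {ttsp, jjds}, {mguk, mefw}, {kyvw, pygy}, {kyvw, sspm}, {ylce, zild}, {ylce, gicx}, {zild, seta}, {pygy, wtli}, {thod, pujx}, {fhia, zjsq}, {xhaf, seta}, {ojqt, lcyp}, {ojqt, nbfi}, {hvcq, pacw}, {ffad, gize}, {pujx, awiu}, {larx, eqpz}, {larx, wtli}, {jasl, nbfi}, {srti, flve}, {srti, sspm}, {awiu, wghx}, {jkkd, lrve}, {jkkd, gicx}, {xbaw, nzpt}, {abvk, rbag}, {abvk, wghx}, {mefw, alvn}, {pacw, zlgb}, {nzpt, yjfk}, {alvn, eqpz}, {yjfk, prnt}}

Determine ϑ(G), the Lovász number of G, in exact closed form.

N(larx) = {eqpz, wtli}, |N(larx)| = 2.
deg(prnt) = 2; N(prnt) = {zjng, yjfk}.
Vertex mefw has 2 neighbors: mguk, alvn.
deg(lnox) = 2; N(lnox) = {dnqv, ydym}.
Regular of degree 2 on 61 vertices: a single 61-cycle (edge-transitive).
A has 31 distinct eigenvalues ≈ [2.0, 1.989, 1.958, 1.905, 1.833, 1.741, 1.63, 1.502, 1.359, 1.2, 1.03, 0.848, 0.657, 0.459, 0.257, 0.051, -0.154, -0.359, -0.559, -0.753, -0.94, -1.116, -1.281, -1.432, -1.568, -1.688, -1.789, -1.871, -1.934, -1.976, -1.997].
ϑ = −N·λ_min/(λ_max−λ_min) = −61·(-2*cos(pi/61))/(2−(-2*cos(pi/61))) = 61*cos(pi/61)/(cos(pi/61) + 1).
Numerically 30.4797665.
α=30, χ(Ḡ)=31; ϑ=61*cos(pi/61)/(cos(pi/61) + 1) lies between (both strict).

61*cos(pi/61)/(cos(pi/61) + 1)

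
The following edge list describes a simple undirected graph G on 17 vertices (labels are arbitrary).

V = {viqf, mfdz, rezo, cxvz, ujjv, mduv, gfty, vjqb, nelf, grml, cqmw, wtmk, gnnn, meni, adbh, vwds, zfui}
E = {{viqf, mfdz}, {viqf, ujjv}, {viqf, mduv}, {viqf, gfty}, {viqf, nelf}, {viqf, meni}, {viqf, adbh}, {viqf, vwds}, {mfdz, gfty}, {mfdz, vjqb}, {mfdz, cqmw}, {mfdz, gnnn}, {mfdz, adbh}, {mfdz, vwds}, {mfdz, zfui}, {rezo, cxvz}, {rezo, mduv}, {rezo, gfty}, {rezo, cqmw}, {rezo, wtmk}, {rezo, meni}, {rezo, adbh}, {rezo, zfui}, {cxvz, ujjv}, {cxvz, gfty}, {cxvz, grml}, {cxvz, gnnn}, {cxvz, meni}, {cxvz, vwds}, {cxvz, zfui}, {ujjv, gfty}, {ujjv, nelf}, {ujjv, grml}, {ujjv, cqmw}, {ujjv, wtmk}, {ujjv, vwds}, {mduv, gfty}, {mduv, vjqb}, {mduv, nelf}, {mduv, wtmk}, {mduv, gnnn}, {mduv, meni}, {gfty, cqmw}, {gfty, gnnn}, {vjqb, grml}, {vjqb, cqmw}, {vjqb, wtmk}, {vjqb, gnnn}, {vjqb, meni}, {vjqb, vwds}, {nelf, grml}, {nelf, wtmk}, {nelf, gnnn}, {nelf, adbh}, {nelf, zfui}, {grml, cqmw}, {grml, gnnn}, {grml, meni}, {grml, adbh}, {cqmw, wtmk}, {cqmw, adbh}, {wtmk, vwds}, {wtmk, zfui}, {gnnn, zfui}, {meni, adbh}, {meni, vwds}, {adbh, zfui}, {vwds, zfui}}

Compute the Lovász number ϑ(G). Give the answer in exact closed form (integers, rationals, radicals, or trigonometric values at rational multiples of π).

sqrt(17)

N(vjqb) = {mfdz, mduv, grml, cqmw, wtmk, gnnn, meni, vwds}, |N(vjqb)| = 8.
deg(wtmk) = 8; N(wtmk) = {rezo, ujjv, mduv, vjqb, nelf, cqmw, vwds, zfui}.
N(cxvz) = {rezo, ujjv, gfty, grml, gnnn, meni, vwds, zfui}, |N(cxvz)| = 8.
N(nelf) = {viqf, ujjv, mduv, grml, wtmk, gnnn, adbh, zfui}, |N(nelf)| = 8.
8-regular, N=17; SR(17,8,3,4) — a Paley graph.
Distinct eigenvalues (to 4 d.p.): [8.0, 1.5616, -2.5616].
−17·(-sqrt(17)/2 - 1/2) / ((8)−(-sqrt(17)/2 - 1/2)) = sqrt(17) = ϑ(G).
Numerically 4.123105626.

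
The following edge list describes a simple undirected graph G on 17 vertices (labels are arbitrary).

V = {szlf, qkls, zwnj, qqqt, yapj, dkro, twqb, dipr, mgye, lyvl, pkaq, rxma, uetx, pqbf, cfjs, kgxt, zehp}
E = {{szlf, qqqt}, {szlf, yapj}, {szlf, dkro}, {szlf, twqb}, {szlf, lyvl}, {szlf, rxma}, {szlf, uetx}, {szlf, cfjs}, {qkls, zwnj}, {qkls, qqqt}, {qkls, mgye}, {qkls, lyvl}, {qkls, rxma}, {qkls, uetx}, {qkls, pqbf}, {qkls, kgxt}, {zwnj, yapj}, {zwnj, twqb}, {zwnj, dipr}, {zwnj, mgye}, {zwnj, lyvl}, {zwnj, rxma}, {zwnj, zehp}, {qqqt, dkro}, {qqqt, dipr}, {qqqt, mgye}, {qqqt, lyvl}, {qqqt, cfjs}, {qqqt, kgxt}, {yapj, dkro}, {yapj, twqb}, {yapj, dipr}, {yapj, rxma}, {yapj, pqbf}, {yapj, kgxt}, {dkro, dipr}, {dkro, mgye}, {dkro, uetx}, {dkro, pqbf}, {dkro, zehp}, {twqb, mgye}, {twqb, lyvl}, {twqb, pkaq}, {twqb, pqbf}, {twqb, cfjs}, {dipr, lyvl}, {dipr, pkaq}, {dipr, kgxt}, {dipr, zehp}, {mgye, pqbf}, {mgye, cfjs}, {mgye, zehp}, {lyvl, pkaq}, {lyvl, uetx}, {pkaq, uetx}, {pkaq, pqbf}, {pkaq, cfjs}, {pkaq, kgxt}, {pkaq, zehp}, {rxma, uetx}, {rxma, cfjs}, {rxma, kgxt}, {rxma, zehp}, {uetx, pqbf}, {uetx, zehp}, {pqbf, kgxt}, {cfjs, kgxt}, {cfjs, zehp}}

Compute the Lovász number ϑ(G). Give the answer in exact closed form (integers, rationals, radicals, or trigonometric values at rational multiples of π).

Vertex pkaq has 8 neighbors: twqb, dipr, lyvl, uetx, pqbf, cfjs, kgxt, zehp.
N(rxma) = {szlf, qkls, zwnj, yapj, uetx, cfjs, kgxt, zehp}, |N(rxma)| = 8.
N(dipr) = {zwnj, qqqt, yapj, dkro, lyvl, pkaq, kgxt, zehp}, |N(dipr)| = 8.
N(twqb) = {szlf, zwnj, yapj, mgye, lyvl, pkaq, pqbf, cfjs}, |N(twqb)| = 8.
G on 17 vertices is 8-regular; SR(17,8,3,4) — a Paley graph.
The 3 distinct eigenvalues: [8.0, 1.5616, -2.5616].
Lovász (edge-transitive): ϑ = −17·(-sqrt(17)/2 - 1/2)/((8)−(-sqrt(17)/2 - 1/2)) = sqrt(17).
= 4.123106… (decimal).

sqrt(17)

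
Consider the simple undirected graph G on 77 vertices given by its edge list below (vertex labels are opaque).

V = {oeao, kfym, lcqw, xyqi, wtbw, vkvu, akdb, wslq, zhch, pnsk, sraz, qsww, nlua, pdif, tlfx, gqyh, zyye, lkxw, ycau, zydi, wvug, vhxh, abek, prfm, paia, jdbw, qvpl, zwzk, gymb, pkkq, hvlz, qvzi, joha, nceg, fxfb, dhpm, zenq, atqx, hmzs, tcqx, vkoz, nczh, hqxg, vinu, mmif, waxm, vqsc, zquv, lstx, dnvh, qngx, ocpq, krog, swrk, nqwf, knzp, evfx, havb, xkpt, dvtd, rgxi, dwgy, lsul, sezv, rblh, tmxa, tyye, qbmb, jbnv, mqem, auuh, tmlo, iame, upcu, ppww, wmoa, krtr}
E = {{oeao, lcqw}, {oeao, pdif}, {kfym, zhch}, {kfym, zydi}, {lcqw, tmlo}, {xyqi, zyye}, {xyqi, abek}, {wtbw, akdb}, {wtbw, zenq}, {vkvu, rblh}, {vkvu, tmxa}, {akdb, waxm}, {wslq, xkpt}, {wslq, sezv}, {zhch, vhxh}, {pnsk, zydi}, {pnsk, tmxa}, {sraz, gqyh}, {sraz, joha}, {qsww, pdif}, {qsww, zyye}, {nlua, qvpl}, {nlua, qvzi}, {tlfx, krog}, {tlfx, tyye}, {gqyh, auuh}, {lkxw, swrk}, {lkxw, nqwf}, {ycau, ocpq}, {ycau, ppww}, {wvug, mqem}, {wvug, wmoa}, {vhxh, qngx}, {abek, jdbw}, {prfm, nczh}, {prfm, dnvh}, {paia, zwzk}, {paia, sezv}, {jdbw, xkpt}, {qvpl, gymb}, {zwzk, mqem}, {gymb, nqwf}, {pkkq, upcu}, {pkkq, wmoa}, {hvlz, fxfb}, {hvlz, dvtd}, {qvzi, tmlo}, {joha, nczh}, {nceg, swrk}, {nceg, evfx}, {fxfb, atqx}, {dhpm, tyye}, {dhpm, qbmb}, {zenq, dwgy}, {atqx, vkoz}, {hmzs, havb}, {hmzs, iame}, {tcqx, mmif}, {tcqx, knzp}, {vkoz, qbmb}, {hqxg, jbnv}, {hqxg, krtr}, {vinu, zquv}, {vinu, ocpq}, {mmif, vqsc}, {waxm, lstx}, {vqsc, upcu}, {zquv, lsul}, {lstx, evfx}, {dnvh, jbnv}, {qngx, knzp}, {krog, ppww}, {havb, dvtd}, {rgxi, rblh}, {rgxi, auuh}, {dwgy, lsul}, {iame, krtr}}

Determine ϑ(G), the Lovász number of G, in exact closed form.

77*cos(pi/77)/(cos(pi/77) + 1)

Vertex ppww has 2 neighbors: ycau, krog.
N(pkkq) = {upcu, wmoa}, |N(pkkq)| = 2.
N(tmlo) = {lcqw, qvzi}, |N(tmlo)| = 2.
N(zyye) = {xyqi, qsww}, |N(zyye)| = 2.
deg(v) = 2 for all v (|V|=77); this is C_{77}, the 77-cycle.
spec(A) ≈ [2.0, 1.993345, 1.973425, 1.940372, 1.894406, 1.835833, 1.765043, 1.682507, 1.588774, 1.484468, 1.370283, 1.24698, 1.115377, 0.976352, 0.83083, 0.679779, 0.524203, 0.36514, 0.203646, 0.040797, -0.122323, -0.28463, -0.445042, -0.602492, -0.755933, -0.904344, -1.046736, -1.182162, -1.309721, -1.428565, -1.537901, -1.637003, -1.725211, -1.801938, -1.866673, -1.918986, -1.958528, -1.985037, -1.998336] (distinct, 6 d.p.).
ϑ = −N·λ_min/(λ_max−λ_min) = −77·(-2*cos(pi/77))/(2−(-2*cos(pi/77))) = 77*cos(pi/77)/(cos(pi/77) + 1).
ϑ(G) ≈ 38.483973.
38 ≤ 77*cos(pi/77)/(cos(pi/77) + 1) ≤ 39: both strict.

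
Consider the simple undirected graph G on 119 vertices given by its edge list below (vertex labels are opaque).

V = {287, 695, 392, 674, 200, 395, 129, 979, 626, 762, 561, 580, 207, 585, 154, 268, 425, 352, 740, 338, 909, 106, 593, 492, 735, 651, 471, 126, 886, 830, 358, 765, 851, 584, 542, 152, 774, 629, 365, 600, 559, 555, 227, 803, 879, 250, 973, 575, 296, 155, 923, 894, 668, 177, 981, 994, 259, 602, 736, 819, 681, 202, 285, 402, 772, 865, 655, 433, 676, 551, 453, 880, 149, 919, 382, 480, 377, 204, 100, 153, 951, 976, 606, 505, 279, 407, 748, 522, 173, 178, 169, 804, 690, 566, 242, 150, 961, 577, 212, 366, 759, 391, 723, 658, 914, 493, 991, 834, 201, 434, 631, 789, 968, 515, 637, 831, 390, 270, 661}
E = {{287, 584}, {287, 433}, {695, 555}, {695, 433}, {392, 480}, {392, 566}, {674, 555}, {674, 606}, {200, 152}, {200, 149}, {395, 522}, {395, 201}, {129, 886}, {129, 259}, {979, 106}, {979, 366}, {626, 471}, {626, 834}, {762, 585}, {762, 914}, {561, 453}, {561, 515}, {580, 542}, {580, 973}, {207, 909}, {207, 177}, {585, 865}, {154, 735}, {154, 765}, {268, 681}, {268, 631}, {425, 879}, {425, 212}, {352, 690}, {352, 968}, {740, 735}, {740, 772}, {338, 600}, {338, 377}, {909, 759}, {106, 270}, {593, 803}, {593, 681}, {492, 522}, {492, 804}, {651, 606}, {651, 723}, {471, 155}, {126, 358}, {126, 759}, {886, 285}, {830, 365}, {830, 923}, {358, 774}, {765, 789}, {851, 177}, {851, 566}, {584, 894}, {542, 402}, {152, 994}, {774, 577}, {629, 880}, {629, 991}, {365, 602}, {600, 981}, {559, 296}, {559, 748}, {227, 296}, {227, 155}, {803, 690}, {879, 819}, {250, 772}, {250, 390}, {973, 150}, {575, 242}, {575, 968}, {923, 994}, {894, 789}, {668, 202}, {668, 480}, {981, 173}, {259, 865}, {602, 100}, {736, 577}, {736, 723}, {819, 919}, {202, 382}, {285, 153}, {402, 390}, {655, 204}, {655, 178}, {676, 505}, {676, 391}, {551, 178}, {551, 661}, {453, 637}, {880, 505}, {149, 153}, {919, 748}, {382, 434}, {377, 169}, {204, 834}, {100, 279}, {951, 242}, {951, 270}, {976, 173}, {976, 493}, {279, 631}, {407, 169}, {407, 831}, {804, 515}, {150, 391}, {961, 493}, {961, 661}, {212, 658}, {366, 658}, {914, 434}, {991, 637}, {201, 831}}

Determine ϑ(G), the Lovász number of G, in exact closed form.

deg(637) = 2; N(637) = {453, 991}.
N(979) = {106, 366}, |N(979)| = 2.
deg(566) = 2; N(566) = {392, 851}.
deg(425) = 2; N(425) = {879, 212}.
Every vertex has degree 2 (N=119); this is C_{119}, the 119-cycle.
spec(A) ≈ [2.0, 1.99721, 1.98886, 1.97496, 1.95556, 1.93071, 1.90047, 1.86494, 1.82422, 1.7784, 1.72763, 1.67205, 1.6118, 1.54707, 1.47802, 1.40485, 1.32776, 1.24698, 1.16272, 1.07522, 0.98472, 0.89148, 0.79575, 0.6978, 0.59791, 0.49636, 0.39342, 0.28938, 0.18454, 0.07918, -0.0264, -0.1319, -0.23704, -0.34152, -0.44504, -0.54733, -0.64808, -0.74704, -0.84391, -0.93843, -1.03033, -1.11936, -1.20527, -1.28782, -1.36678, -1.44194, -1.51307, -1.57999, -1.6425, -1.70043, -1.75363, -1.80194, -1.84522, -1.88337, -1.91626, -1.94381, -1.96595, -1.9826, -1.99373, -1.9993] (distinct, 5 d.p.).
Lovász: ϑ = −119(-2*cos(pi/119))/(2+-(-1)*2*cos(pi/119)) = 119*cos(pi/119)/(cos(pi/119) + 1).
= 59.48963156… (decimal).
Check 59 ≤ 119*cos(pi/119)/(cos(pi/119) + 1) ≤ 60: both strict.

119*cos(pi/119)/(cos(pi/119) + 1)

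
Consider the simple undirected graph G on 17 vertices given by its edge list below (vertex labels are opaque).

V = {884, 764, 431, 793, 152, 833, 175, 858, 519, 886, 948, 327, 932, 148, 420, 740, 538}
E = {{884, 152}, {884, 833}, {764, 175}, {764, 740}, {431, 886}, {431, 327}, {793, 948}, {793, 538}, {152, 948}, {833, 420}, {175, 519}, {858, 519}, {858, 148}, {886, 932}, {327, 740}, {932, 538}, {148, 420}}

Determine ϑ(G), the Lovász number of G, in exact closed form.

17*cos(pi/17)/(cos(pi/17) + 1)

deg(148) = 2; N(148) = {858, 420}.
Vertex 327 has 2 neighbors: 431, 740.
N(793) = {948, 538}, |N(793)| = 2.
deg(948) = 2; N(948) = {793, 152}.
G on 17 vertices is 2-regular; connected 2-regular on 17 ⇒ C_{17}.
spec(A) ≈ [2.0, 1.8649, 1.478, 0.8915, 0.1845, -0.5473, -1.2053, -1.7004, -1.9659] (distinct, 4 d.p.).
Lovász (edge-transitive): ϑ = −17·(-2*cos(pi/17))/((2)−(-2*cos(pi/17))) = 17*cos(pi/17)/(cos(pi/17) + 1).
ϑ(G) ≈ 8.42701.
8 ≤ 17*cos(pi/17)/(cos(pi/17) + 1) ≤ 9: both strict.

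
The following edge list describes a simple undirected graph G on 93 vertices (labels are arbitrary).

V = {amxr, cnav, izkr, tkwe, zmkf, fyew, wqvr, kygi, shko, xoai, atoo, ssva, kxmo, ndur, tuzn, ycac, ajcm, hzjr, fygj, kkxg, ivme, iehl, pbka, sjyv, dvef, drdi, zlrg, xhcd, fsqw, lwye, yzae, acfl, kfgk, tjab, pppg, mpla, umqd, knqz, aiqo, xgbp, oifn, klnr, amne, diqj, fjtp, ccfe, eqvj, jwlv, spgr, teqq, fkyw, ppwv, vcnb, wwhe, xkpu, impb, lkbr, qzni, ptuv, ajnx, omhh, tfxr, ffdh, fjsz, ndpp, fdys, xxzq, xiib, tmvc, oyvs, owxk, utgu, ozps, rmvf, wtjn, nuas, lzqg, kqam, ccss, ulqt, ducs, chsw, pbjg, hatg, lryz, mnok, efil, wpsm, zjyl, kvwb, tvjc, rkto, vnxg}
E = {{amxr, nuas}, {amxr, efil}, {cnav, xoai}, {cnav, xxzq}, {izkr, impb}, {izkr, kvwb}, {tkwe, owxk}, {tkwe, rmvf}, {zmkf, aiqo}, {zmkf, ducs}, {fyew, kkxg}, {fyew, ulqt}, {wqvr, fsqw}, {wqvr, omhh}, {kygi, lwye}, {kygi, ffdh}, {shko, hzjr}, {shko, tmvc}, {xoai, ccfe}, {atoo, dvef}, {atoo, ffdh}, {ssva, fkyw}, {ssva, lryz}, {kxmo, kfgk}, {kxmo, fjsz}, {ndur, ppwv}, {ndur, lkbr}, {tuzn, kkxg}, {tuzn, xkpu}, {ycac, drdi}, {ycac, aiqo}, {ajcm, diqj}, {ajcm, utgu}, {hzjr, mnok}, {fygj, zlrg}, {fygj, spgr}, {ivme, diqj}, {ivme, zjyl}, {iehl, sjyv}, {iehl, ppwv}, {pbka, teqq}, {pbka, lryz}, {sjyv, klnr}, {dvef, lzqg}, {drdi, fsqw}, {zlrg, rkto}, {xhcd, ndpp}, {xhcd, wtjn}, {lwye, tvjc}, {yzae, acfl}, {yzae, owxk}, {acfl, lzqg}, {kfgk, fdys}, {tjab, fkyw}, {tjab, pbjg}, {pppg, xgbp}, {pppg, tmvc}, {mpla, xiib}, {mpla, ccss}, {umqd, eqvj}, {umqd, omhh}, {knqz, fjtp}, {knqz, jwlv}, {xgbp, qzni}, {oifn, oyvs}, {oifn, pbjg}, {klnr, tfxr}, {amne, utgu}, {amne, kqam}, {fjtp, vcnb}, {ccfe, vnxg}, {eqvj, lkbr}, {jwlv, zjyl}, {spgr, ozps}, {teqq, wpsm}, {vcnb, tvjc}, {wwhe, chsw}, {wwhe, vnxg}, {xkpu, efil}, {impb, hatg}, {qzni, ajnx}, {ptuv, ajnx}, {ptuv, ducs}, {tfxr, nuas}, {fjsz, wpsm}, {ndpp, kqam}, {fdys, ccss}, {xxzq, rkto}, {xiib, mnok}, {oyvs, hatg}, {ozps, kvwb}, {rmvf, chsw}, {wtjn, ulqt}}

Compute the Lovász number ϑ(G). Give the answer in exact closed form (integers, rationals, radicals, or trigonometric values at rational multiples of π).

93*cos(pi/93)/(cos(pi/93) + 1)

deg(lkbr) = 2; N(lkbr) = {ndur, eqvj}.
Vertex teqq has 2 neighbors: pbka, wpsm.
deg(pppg) = 2; N(pppg) = {xgbp, tmvc}.
deg(izkr) = 2; N(izkr) = {impb, kvwb}.
2-regular, N=93; the odd cycle C_{93}.
spec(A) ≈ [2.0, 1.995437, 1.98177, 1.95906, 1.927411, 1.886968, 1.837916, 1.780477, 1.714914, 1.641527, 1.56065, 1.472651, 1.377934, 1.276929, 1.170098, 1.057928, 0.940931, 0.819641, 0.694611, 0.566411, 0.435627, 0.302856, 0.168702, 0.033779, -0.101298, -0.235913, -0.369452, -0.501305, -0.630871, -0.757558, -0.880788, -1.0, -1.114649, -1.224212, -1.328189, -1.426106, -1.517516, -1.602002, -1.679179, -1.748693, -1.810229, -1.863505, -1.908279, -1.944345, -1.97154, -1.989739, -1.998859] (distinct, 6 d.p.).
With N=93: ϑ(G) = 93·(-(-1)*2*cos(pi/93))/(2−(-2*cos(pi/93))) = 93*cos(pi/93)/(cos(pi/93) + 1).
= 46.486732… (decimal).
Check 46 ≤ 93*cos(pi/93)/(cos(pi/93) + 1) ≤ 47: both strict.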